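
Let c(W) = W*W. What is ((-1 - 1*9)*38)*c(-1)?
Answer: -380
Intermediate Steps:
c(W) = W²
((-1 - 1*9)*38)*c(-1) = ((-1 - 1*9)*38)*(-1)² = ((-1 - 9)*38)*1 = -10*38*1 = -380*1 = -380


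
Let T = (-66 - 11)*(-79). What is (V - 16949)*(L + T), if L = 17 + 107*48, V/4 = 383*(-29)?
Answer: -689631972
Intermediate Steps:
T = 6083 (T = -77*(-79) = 6083)
V = -44428 (V = 4*(383*(-29)) = 4*(-11107) = -44428)
L = 5153 (L = 17 + 5136 = 5153)
(V - 16949)*(L + T) = (-44428 - 16949)*(5153 + 6083) = -61377*11236 = -689631972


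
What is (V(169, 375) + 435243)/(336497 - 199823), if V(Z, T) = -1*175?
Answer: 217534/68337 ≈ 3.1833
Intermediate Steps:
V(Z, T) = -175
(V(169, 375) + 435243)/(336497 - 199823) = (-175 + 435243)/(336497 - 199823) = 435068/136674 = 435068*(1/136674) = 217534/68337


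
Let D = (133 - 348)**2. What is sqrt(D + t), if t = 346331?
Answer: 2*sqrt(98139) ≈ 626.54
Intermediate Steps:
D = 46225 (D = (-215)**2 = 46225)
sqrt(D + t) = sqrt(46225 + 346331) = sqrt(392556) = 2*sqrt(98139)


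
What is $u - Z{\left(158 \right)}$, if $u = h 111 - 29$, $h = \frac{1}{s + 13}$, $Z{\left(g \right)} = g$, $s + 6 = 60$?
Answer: $- \frac{12418}{67} \approx -185.34$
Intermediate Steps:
$s = 54$ ($s = -6 + 60 = 54$)
$h = \frac{1}{67}$ ($h = \frac{1}{54 + 13} = \frac{1}{67} \approx 0.014925$)
$u = - \frac{1832}{67}$ ($u = \frac{1}{67} \cdot 111 - 29 = \frac{111}{67} - 29 = - \frac{1832}{67} \approx -27.343$)
$u - Z{\left(158 \right)} = - \frac{1832}{67} - 158 = - \frac{12418}{67}$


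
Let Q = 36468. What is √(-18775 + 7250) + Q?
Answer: 36468 + 5*I*√461 ≈ 36468.0 + 107.35*I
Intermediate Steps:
√(-18775 + 7250) + Q = √(-18775 + 7250) + 36468 = √(-11525) + 36468 = 5*I*√461 + 36468 = 36468 + 5*I*√461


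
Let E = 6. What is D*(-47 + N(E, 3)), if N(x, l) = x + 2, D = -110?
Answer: 4290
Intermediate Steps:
N(x, l) = 2 + x
D*(-47 + N(E, 3)) = -110*(-47 + (2 + 6)) = -110*(-47 + 8) = -110*(-39) = 4290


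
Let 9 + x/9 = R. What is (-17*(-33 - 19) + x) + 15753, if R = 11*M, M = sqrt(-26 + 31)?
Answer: 16556 + 99*sqrt(5) ≈ 16777.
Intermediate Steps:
M = sqrt(5) ≈ 2.2361
R = 11*sqrt(5) ≈ 24.597
x = -81 + 99*sqrt(5) (x = -81 + 9*(11*sqrt(5)) = -81 + 99*sqrt(5) ≈ 140.37)
(-17*(-33 - 19) + x) + 15753 = (-17*(-33 - 19) + (-81 + 99*sqrt(5))) + 15753 = (-17*(-52) + (-81 + 99*sqrt(5))) + 15753 = (884 + (-81 + 99*sqrt(5))) + 15753 = (803 + 99*sqrt(5)) + 15753 = 16556 + 99*sqrt(5)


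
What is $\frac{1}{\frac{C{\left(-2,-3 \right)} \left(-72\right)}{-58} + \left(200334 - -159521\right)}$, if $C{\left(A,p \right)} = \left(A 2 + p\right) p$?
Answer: $\frac{29}{10436551} \approx 2.7787 \cdot 10^{-6}$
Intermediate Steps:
$C{\left(A,p \right)} = p \left(p + 2 A\right)$ ($C{\left(A,p \right)} = \left(2 A + p\right) p = \left(p + 2 A\right) p = p \left(p + 2 A\right)$)
$\frac{1}{\frac{C{\left(-2,-3 \right)} \left(-72\right)}{-58} + \left(200334 - -159521\right)} = \frac{1}{\frac{- 3 \left(-3 + 2 \left(-2\right)\right) \left(-72\right)}{-58} + \left(200334 - -159521\right)} = \frac{1}{- 3 \left(-3 - 4\right) \left(-72\right) \left(- \frac{1}{58}\right) + \left(200334 + 159521\right)} = \frac{1}{\left(-3\right) \left(-7\right) \left(-72\right) \left(- \frac{1}{58}\right) + 359855} = \frac{1}{21 \left(-72\right) \left(- \frac{1}{58}\right) + 359855} = \frac{1}{\left(-1512\right) \left(- \frac{1}{58}\right) + 359855} = \frac{1}{\frac{756}{29} + 359855} = \frac{1}{\frac{10436551}{29}} = \frac{29}{10436551}$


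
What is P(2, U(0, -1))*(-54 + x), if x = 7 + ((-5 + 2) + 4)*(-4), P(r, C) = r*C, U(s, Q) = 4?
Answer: -408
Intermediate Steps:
P(r, C) = C*r
x = 3 (x = 7 + (-3 + 4)*(-4) = 7 + 1*(-4) = 7 - 4 = 3)
P(2, U(0, -1))*(-54 + x) = (4*2)*(-54 + 3) = 8*(-51) = -408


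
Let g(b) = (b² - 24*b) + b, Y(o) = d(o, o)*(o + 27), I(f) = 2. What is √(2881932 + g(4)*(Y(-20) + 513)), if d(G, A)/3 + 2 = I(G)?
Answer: 8*√44421 ≈ 1686.1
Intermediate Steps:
d(G, A) = 0 (d(G, A) = -6 + 3*2 = -6 + 6 = 0)
Y(o) = 0 (Y(o) = 0*(o + 27) = 0*(27 + o) = 0)
g(b) = b² - 23*b
√(2881932 + g(4)*(Y(-20) + 513)) = √(2881932 + (4*(-23 + 4))*(0 + 513)) = √(2881932 + (4*(-19))*513) = √(2881932 - 76*513) = √(2881932 - 38988) = √2842944 = 8*√44421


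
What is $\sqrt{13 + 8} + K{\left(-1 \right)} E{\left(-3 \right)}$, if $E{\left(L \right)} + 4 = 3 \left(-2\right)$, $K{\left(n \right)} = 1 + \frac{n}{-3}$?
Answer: $- \frac{40}{3} + \sqrt{21} \approx -8.7508$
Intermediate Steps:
$K{\left(n \right)} = 1 - \frac{n}{3}$ ($K{\left(n \right)} = 1 + n \left(- \frac{1}{3}\right) = 1 - \frac{n}{3}$)
$E{\left(L \right)} = -10$ ($E{\left(L \right)} = -4 + 3 \left(-2\right) = -4 - 6 = -10$)
$\sqrt{13 + 8} + K{\left(-1 \right)} E{\left(-3 \right)} = \sqrt{13 + 8} + \left(1 - - \frac{1}{3}\right) \left(-10\right) = \sqrt{21} + \left(1 + \frac{1}{3}\right) \left(-10\right) = \sqrt{21} + \frac{4}{3} \left(-10\right) = \sqrt{21} - \frac{40}{3} = - \frac{40}{3} + \sqrt{21}$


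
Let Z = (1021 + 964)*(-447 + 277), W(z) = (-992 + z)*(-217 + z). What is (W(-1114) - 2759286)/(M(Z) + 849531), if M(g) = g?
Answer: 43800/512081 ≈ 0.085533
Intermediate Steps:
Z = -337450 (Z = 1985*(-170) = -337450)
(W(-1114) - 2759286)/(M(Z) + 849531) = ((215264 + (-1114)**2 - 1209*(-1114)) - 2759286)/(-337450 + 849531) = ((215264 + 1240996 + 1346826) - 2759286)/512081 = (2803086 - 2759286)*(1/512081) = 43800*(1/512081) = 43800/512081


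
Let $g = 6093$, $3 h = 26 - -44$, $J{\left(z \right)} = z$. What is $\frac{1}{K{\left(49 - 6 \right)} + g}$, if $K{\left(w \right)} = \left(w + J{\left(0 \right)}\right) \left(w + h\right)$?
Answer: $\frac{3}{26836} \approx 0.00011179$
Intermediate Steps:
$h = \frac{70}{3}$ ($h = \frac{26 - -44}{3} = \frac{26 + 44}{3} = \frac{1}{3} \cdot 70 = \frac{70}{3} \approx 23.333$)
$K{\left(w \right)} = w \left(\frac{70}{3} + w\right)$ ($K{\left(w \right)} = \left(w + 0\right) \left(w + \frac{70}{3}\right) = w \left(\frac{70}{3} + w\right)$)
$\frac{1}{K{\left(49 - 6 \right)} + g} = \frac{1}{\frac{\left(49 - 6\right) \left(70 + 3 \left(49 - 6\right)\right)}{3} + 6093} = \frac{1}{\frac{1}{3} \cdot 43 \left(70 + 3 \cdot 43\right) + 6093} = \frac{1}{\frac{1}{3} \cdot 43 \left(70 + 129\right) + 6093} = \frac{1}{\frac{1}{3} \cdot 43 \cdot 199 + 6093} = \frac{1}{\frac{8557}{3} + 6093} = \frac{1}{\frac{26836}{3}} = \frac{3}{26836}$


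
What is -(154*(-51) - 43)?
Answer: 7897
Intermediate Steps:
-(154*(-51) - 43) = -(-7854 - 43) = -1*(-7897) = 7897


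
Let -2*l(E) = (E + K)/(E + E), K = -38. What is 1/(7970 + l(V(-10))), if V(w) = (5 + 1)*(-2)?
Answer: 24/191255 ≈ 0.00012549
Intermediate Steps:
V(w) = -12 (V(w) = 6*(-2) = -12)
l(E) = -(-38 + E)/(4*E) (l(E) = -(E - 38)/(2*(E + E)) = -(-38 + E)/(2*(2*E)) = -(-38 + E)*1/(2*E)/2 = -(-38 + E)/(4*E))
1/(7970 + l(V(-10))) = 1/(7970 + (1/4)*(38 - 1*(-12))/(-12)) = 1/(7970 + (1/4)*(-1/12)*(38 + 12)) = 1/(7970 + (1/4)*(-1/12)*50) = 1/(7970 - 25/24) = 1/(191255/24) = 24/191255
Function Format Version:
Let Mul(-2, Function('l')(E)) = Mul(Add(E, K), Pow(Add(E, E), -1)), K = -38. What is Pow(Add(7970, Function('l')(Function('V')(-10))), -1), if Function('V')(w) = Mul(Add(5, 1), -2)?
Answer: Rational(24, 191255) ≈ 0.00012549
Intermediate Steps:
Function('V')(w) = -12 (Function('V')(w) = Mul(6, -2) = -12)
Function('l')(E) = Mul(Rational(-1, 4), Pow(E, -1), Add(-38, E)) (Function('l')(E) = Mul(Rational(-1, 2), Mul(Add(E, -38), Pow(Add(E, E), -1))) = Mul(Rational(-1, 2), Mul(Add(-38, E), Pow(Mul(2, E), -1))) = Mul(Rational(-1, 2), Mul(Add(-38, E), Mul(Rational(1, 2), Pow(E, -1)))) = Mul(Rational(-1, 2), Mul(Rational(1, 2), Pow(E, -1), Add(-38, E))) = Mul(Rational(-1, 4), Pow(E, -1), Add(-38, E)))
Pow(Add(7970, Function('l')(Function('V')(-10))), -1) = Pow(Add(7970, Mul(Rational(1, 4), Pow(-12, -1), Add(38, Mul(-1, -12)))), -1) = Pow(Add(7970, Mul(Rational(1, 4), Rational(-1, 12), Add(38, 12))), -1) = Pow(Add(7970, Mul(Rational(1, 4), Rational(-1, 12), 50)), -1) = Pow(Add(7970, Rational(-25, 24)), -1) = Pow(Rational(191255, 24), -1) = Rational(24, 191255)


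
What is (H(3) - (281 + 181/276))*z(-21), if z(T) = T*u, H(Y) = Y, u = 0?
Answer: 0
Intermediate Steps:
z(T) = 0 (z(T) = T*0 = 0)
(H(3) - (281 + 181/276))*z(-21) = (3 - (281 + 181/276))*0 = (3 - 1*77737/276)*0 = (3 - 77737/276)*0 = -76909/276*0 = 0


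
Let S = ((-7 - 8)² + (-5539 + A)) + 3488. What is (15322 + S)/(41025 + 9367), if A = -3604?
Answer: 2473/12598 ≈ 0.19630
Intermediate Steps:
S = -5430 (S = ((-7 - 8)² + (-5539 - 3604)) + 3488 = ((-15)² - 9143) + 3488 = (225 - 9143) + 3488 = -8918 + 3488 = -5430)
(15322 + S)/(41025 + 9367) = (15322 - 5430)/(41025 + 9367) = 9892/50392 = 9892*(1/50392) = 2473/12598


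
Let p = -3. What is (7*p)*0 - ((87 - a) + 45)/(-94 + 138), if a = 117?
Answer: -15/44 ≈ -0.34091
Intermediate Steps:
(7*p)*0 - ((87 - a) + 45)/(-94 + 138) = (7*(-3))*0 - ((87 - 1*117) + 45)/(-94 + 138) = -21*0 - ((87 - 117) + 45)/44 = 0 - (-30 + 45)/44 = 0 - 15/44 = -15/44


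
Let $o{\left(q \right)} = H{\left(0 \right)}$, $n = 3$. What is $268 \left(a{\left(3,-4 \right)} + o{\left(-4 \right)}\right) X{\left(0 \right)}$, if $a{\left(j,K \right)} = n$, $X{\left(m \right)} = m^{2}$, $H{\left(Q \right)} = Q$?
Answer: $0$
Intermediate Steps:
$a{\left(j,K \right)} = 3$
$o{\left(q \right)} = 0$
$268 \left(a{\left(3,-4 \right)} + o{\left(-4 \right)}\right) X{\left(0 \right)} = 268 \left(3 + 0\right) 0^{2} = 268 \cdot 3 \cdot 0 = 268 \cdot 0 = 0$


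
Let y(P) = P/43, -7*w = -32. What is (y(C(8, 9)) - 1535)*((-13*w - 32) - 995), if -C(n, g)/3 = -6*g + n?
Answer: 500918535/301 ≈ 1.6642e+6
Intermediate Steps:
w = 32/7 (w = -1/7*(-32) = 32/7 ≈ 4.5714)
C(n, g) = -3*n + 18*g (C(n, g) = -3*(-6*g + n) = -3*(n - 6*g) = -3*n + 18*g)
y(P) = P/43 (y(P) = P*(1/43) = P/43)
(y(C(8, 9)) - 1535)*((-13*w - 32) - 995) = ((-3*8 + 18*9)/43 - 1535)*((-13*32/7 - 32) - 995) = ((-24 + 162)/43 - 1535)*((-416/7 - 32) - 995) = ((1/43)*138 - 1535)*(-640/7 - 995) = (138/43 - 1535)*(-7605/7) = -65867/43*(-7605/7) = 500918535/301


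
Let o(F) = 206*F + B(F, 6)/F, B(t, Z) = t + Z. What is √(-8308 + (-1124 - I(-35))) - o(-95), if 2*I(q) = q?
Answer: 1859061/95 + I*√37658/2 ≈ 19569.0 + 97.028*I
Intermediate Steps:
I(q) = q/2
B(t, Z) = Z + t
o(F) = 206*F + (6 + F)/F
√(-8308 + (-1124 - I(-35))) - o(-95) = √(-8308 + (-1124 - (-35)/2)) - (1 + 6/(-95) + 206*(-95)) = √(-8308 + (-1124 - 1*(-35/2))) - (1 + 6*(-1/95) - 19570) = √(-8308 + (-1124 + 35/2)) - (1 - 6/95 - 19570) = √(-8308 - 2213/2) - 1*(-1859061/95) = √(-18829/2) + 1859061/95 = I*√37658/2 + 1859061/95 = 1859061/95 + I*√37658/2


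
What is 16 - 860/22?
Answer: -254/11 ≈ -23.091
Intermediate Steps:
16 - 860/22 = 16 - 20*43/22 = 16 - 430/11 = -254/11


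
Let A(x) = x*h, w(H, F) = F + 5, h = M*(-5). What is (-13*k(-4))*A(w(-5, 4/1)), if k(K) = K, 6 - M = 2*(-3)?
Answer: -28080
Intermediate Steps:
M = 12 (M = 6 - 2*(-3) = 6 - 1*(-6) = 6 + 6 = 12)
h = -60 (h = 12*(-5) = -60)
w(H, F) = 5 + F
A(x) = -60*x (A(x) = x*(-60) = -60*x)
(-13*k(-4))*A(w(-5, 4/1)) = (-13*(-4))*(-60*(5 + 4/1)) = 52*(-60*(5 + 4*1)) = 52*(-60*(5 + 4)) = 52*(-60*9) = 52*(-540) = -28080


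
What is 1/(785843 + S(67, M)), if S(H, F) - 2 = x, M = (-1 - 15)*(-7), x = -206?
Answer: 1/785639 ≈ 1.2728e-6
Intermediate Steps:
M = 112 (M = -16*(-7) = 112)
S(H, F) = -204 (S(H, F) = 2 - 206 = -204)
1/(785843 + S(67, M)) = 1/(785843 - 204) = 1/785639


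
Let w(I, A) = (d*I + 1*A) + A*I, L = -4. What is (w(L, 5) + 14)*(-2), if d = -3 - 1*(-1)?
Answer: -14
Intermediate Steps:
d = -2 (d = -3 + 1 = -2)
w(I, A) = A - 2*I + A*I (w(I, A) = (-2*I + 1*A) + A*I = (-2*I + A) + A*I = (A - 2*I) + A*I = A - 2*I + A*I)
(w(L, 5) + 14)*(-2) = ((5 - 2*(-4) + 5*(-4)) + 14)*(-2) = ((5 + 8 - 20) + 14)*(-2) = (-7 + 14)*(-2) = 7*(-2) = -14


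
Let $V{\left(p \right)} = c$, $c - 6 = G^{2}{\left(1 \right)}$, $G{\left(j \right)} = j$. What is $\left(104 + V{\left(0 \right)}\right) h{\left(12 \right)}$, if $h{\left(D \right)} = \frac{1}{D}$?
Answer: $\frac{37}{4} \approx 9.25$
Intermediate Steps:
$c = 7$ ($c = 6 + 1^{2} = 6 + 1 = 7$)
$V{\left(p \right)} = 7$
$\left(104 + V{\left(0 \right)}\right) h{\left(12 \right)} = \frac{104 + 7}{12} = 111 \cdot \frac{1}{12} = \frac{37}{4}$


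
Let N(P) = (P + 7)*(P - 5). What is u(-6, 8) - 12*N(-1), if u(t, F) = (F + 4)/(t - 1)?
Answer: 3012/7 ≈ 430.29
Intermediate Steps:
N(P) = (-5 + P)*(7 + P) (N(P) = (7 + P)*(-5 + P) = (-5 + P)*(7 + P))
u(t, F) = (4 + F)/(-1 + t)
u(-6, 8) - 12*N(-1) = (4 + 8)/(-1 - 6) - 12*(-35 + (-1)**2 + 2*(-1)) = 12/(-7) - 12*(-35 + 1 - 2) = -1/7*12 - 12*(-36) = -12/7 + 432 = 3012/7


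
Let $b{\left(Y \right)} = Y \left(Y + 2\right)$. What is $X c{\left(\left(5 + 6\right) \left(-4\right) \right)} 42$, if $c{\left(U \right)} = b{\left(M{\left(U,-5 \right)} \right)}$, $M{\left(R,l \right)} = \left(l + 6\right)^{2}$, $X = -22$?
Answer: $-2772$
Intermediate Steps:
$M{\left(R,l \right)} = \left(6 + l\right)^{2}$
$b{\left(Y \right)} = Y \left(2 + Y\right)$
$c{\left(U \right)} = 3$ ($c{\left(U \right)} = \left(6 - 5\right)^{2} \left(2 + \left(6 - 5\right)^{2}\right) = 1^{2} \left(2 + 1^{2}\right) = 1 \left(2 + 1\right) = 1 \cdot 3 = 3$)
$X c{\left(\left(5 + 6\right) \left(-4\right) \right)} 42 = \left(-22\right) 3 \cdot 42 = \left(-66\right) 42 = -2772$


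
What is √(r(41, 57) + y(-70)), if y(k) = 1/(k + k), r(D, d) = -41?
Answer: I*√200935/70 ≈ 6.4037*I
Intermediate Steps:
y(k) = 1/(2*k)
√(r(41, 57) + y(-70)) = √(-41 + (½)/(-70)) = √(-41 + (½)*(-1/70)) = √(-41 - 1/140) = √(-5741/140) = I*√200935/70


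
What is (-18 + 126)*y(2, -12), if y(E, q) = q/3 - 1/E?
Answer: -486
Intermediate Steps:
y(E, q) = -1/E + q/3 (y(E, q) = q*(1/3) - 1/E = q/3 - 1/E = -1/E + q/3)
(-18 + 126)*y(2, -12) = (-18 + 126)*(-1/2 + (1/3)*(-12)) = 108*(-1*1/2 - 4) = 108*(-1/2 - 4) = 108*(-9/2) = -486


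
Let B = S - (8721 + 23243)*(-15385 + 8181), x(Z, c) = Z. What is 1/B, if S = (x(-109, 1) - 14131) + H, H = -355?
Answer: 1/230254061 ≈ 4.3430e-9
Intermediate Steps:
S = -14595 (S = (-109 - 14131) - 355 = -14240 - 355 = -14595)
B = 230254061 (B = -14595 - (8721 + 23243)*(-15385 + 8181) = -14595 - 31964*(-7204) = -14595 - 1*(-230268656) = -14595 + 230268656 = 230254061)
1/B = 1/230254061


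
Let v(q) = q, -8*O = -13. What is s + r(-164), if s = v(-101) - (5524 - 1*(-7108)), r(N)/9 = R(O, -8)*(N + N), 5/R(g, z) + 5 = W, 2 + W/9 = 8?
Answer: -638677/49 ≈ -13034.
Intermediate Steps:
O = 13/8 (O = -⅛*(-13) = 13/8 ≈ 1.6250)
W = 54 (W = -18 + 9*8 = -18 + 72 = 54)
R(g, z) = 5/49 (R(g, z) = 5/(-5 + 54) = 5/49)
r(N) = 90*N/49 (r(N) = 9*(5*(N + N)/49) = 9*(5*(2*N)/49) = 9*(10*N/49) = 90*N/49)
s = -12733 (s = -101 - (5524 - 1*(-7108)) = -101 - (5524 + 7108) = -101 - 1*12632 = -101 - 12632 = -12733)
s + r(-164) = -12733 + (90/49)*(-164) = -12733 - 14760/49 = -638677/49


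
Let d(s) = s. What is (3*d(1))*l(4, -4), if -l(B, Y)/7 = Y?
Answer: 84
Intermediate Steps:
l(B, Y) = -7*Y
(3*d(1))*l(4, -4) = (3*1)*(-7*(-4)) = 3*28 = 84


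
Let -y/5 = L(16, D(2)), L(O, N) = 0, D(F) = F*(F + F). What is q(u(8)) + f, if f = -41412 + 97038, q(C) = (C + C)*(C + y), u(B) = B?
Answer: 55754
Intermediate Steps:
D(F) = 2*F² (D(F) = F*(2*F) = 2*F²)
y = 0 (y = -5*0 = 0)
q(C) = 2*C² (q(C) = (C + C)*(C + 0) = (2*C)*C = 2*C²)
f = 55626
q(u(8)) + f = 2*8² + 55626 = 2*64 + 55626 = 128 + 55626 = 55754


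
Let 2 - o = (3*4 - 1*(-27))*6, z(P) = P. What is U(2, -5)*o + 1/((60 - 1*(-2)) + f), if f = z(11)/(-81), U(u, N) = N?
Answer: 5812841/5011 ≈ 1160.0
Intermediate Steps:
f = -11/81 (f = 11/(-81) = 11*(-1/81) = -11/81 ≈ -0.13580)
o = -232 (o = 2 - (3*4 - 1*(-27))*6 = 2 - (12 + 27)*6 = 2 - 39*6 = 2 - 1*234 = 2 - 234 = -232)
U(2, -5)*o + 1/((60 - 1*(-2)) + f) = -5*(-232) + 1/((60 - 1*(-2)) - 11/81) = 1160 + 1/((60 + 2) - 11/81) = 1160 + 1/(62 - 11/81) = 1160 + 1/(5011/81) = 1160 + 81/5011 = 5812841/5011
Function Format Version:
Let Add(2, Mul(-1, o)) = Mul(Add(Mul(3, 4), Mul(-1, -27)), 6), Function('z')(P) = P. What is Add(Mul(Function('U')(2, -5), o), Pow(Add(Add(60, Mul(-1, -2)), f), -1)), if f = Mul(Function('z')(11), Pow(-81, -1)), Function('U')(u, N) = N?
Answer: Rational(5812841, 5011) ≈ 1160.0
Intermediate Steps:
f = Rational(-11, 81) (f = Mul(11, Pow(-81, -1)) = Mul(11, Rational(-1, 81)) = Rational(-11, 81) ≈ -0.13580)
o = -232 (o = Add(2, Mul(-1, Mul(Add(Mul(3, 4), Mul(-1, -27)), 6))) = Add(2, Mul(-1, Mul(Add(12, 27), 6))) = Add(2, Mul(-1, Mul(39, 6))) = Add(2, Mul(-1, 234)) = Add(2, -234) = -232)
Add(Mul(Function('U')(2, -5), o), Pow(Add(Add(60, Mul(-1, -2)), f), -1)) = Add(Mul(-5, -232), Pow(Add(Add(60, Mul(-1, -2)), Rational(-11, 81)), -1)) = Add(1160, Pow(Add(Add(60, 2), Rational(-11, 81)), -1)) = Add(1160, Pow(Add(62, Rational(-11, 81)), -1)) = Add(1160, Pow(Rational(5011, 81), -1)) = Add(1160, Rational(81, 5011)) = Rational(5812841, 5011)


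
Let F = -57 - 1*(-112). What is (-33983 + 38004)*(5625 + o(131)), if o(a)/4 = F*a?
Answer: 138503345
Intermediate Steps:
F = 55 (F = -57 + 112 = 55)
o(a) = 220*a (o(a) = 4*(55*a) = 220*a)
(-33983 + 38004)*(5625 + o(131)) = (-33983 + 38004)*(5625 + 220*131) = 4021*(5625 + 28820) = 4021*34445 = 138503345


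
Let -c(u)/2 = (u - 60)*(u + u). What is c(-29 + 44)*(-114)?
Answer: -307800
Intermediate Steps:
c(u) = -4*u*(-60 + u) (c(u) = -2*(u - 60)*(u + u) = -2*(-60 + u)*2*u = -4*u*(-60 + u))
c(-29 + 44)*(-114) = (4*(-29 + 44)*(60 - (-29 + 44)))*(-114) = (4*15*(60 - 1*15))*(-114) = (4*15*(60 - 15))*(-114) = (4*15*45)*(-114) = 2700*(-114) = -307800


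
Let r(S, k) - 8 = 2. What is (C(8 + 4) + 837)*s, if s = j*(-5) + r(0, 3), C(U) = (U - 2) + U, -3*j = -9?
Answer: -4295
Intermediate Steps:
r(S, k) = 10 (r(S, k) = 8 + 2 = 10)
j = 3 (j = -1/3*(-9) = 3)
C(U) = -2 + 2*U (C(U) = (-2 + U) + U = -2 + 2*U)
s = -5 (s = 3*(-5) + 10 = -15 + 10 = -5)
(C(8 + 4) + 837)*s = ((-2 + 2*(8 + 4)) + 837)*(-5) = ((-2 + 2*12) + 837)*(-5) = ((-2 + 24) + 837)*(-5) = (22 + 837)*(-5) = 859*(-5) = -4295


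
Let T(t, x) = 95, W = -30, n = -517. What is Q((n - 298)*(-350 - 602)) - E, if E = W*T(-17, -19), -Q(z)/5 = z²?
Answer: -3009948869150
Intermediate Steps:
Q(z) = -5*z²
E = -2850 (E = -30*95 = -2850)
Q((n - 298)*(-350 - 602)) - E = -5*(-517 - 298)²*(-350 - 602)² - 1*(-2850) = -5*(-815*(-952))² + 2850 = -5*775880² + 2850 = -5*601989774400 + 2850 = -3009948872000 + 2850 = -3009948869150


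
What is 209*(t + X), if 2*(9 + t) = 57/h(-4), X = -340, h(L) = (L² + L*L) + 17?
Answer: -7136305/98 ≈ -72820.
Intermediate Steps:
h(L) = 17 + 2*L² (h(L) = (L² + L²) + 17 = 2*L² + 17 = 17 + 2*L²)
t = -825/98 (t = -9 + (57/(17 + 2*(-4)²))/2 = -9 + (57/(17 + 2*16))/2 = -9 + (57/(17 + 32))/2 = -9 + (57/49)/2 = -9 + (57*(1/49))/2 = -9 + (½)*(57/49) = -9 + 57/98 = -825/98 ≈ -8.4184)
209*(t + X) = 209*(-825/98 - 340) = 209*(-34145/98) = -7136305/98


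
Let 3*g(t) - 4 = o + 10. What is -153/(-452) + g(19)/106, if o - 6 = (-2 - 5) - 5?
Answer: 26135/71868 ≈ 0.36365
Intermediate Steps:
o = -6 (o = 6 + ((-2 - 5) - 5) = 6 + (-7 - 5) = 6 - 12 = -6)
g(t) = 8/3 (g(t) = 4/3 + (-6 + 10)/3 = 4/3 + (⅓)*4 = 4/3 + 4/3 = 8/3)
-153/(-452) + g(19)/106 = -153/(-452) + (8/3)/106 = -153*(-1/452) + (8/3)*(1/106) = 153/452 + 4/159 = 26135/71868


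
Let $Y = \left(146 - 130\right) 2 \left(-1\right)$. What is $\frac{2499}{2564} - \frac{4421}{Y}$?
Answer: $\frac{2853853}{20512} \approx 139.13$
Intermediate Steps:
$Y = -32$ ($Y = 16 \left(-2\right) = -32$)
$\frac{2499}{2564} - \frac{4421}{Y} = \frac{2499}{2564} - \frac{4421}{-32} = 2499 \cdot \frac{1}{2564} - - \frac{4421}{32} = \frac{2499}{2564} + \frac{4421}{32} = \frac{2853853}{20512}$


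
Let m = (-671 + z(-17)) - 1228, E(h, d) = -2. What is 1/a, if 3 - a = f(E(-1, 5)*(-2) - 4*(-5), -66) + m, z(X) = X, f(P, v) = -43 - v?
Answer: 1/1896 ≈ 0.00052743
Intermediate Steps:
m = -1916 (m = (-671 - 17) - 1228 = -688 - 1228 = -1916)
a = 1896 (a = 3 - ((-43 - 1*(-66)) - 1916) = 3 - ((-43 + 66) - 1916) = 3 - (23 - 1916) = 3 - 1*(-1893) = 3 + 1893 = 1896)
1/a = 1/1896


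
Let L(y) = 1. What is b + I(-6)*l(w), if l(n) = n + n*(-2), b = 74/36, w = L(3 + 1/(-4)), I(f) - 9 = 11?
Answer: -323/18 ≈ -17.944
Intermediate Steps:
I(f) = 20 (I(f) = 9 + 11 = 20)
w = 1
b = 37/18 (b = 74*(1/36) = 37/18 ≈ 2.0556)
l(n) = -n (l(n) = n - 2*n = -n)
b + I(-6)*l(w) = 37/18 + 20*(-1*1) = 37/18 + 20*(-1) = 37/18 - 20 = -323/18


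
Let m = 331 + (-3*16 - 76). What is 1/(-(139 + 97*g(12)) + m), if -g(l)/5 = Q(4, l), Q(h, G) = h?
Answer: 1/2008 ≈ 0.00049801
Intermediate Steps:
g(l) = -20 (g(l) = -5*4 = -20)
m = 207 (m = 331 + (-48 - 76) = 331 - 124 = 207)
1/(-(139 + 97*g(12)) + m) = 1/(-(139 + 97*(-20)) + 207) = 1/(-(139 - 1940) + 207) = 1/(-1*(-1801) + 207) = 1/(1801 + 207) = 1/2008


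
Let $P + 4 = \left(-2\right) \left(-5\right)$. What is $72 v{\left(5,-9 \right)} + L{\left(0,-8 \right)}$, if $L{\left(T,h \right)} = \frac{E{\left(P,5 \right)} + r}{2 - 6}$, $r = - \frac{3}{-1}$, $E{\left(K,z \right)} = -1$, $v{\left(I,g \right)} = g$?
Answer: $- \frac{1297}{2} \approx -648.5$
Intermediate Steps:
$P = 6$ ($P = -4 - -10 = -4 + 10 = 6$)
$r = 3$ ($r = \left(-3\right) \left(-1\right) = 3$)
$L{\left(T,h \right)} = - \frac{1}{2}$ ($L{\left(T,h \right)} = \frac{-1 + 3}{2 - 6} = \frac{2}{-4} = 2 \left(- \frac{1}{4}\right) = - \frac{1}{2}$)
$72 v{\left(5,-9 \right)} + L{\left(0,-8 \right)} = 72 \left(-9\right) - \frac{1}{2} = -648 - \frac{1}{2} = - \frac{1297}{2}$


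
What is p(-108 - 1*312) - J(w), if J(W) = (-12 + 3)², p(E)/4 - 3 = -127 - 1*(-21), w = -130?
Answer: -493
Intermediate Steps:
p(E) = -412 (p(E) = 12 + 4*(-127 - 1*(-21)) = 12 + 4*(-127 + 21) = 12 + 4*(-106) = 12 - 424 = -412)
J(W) = 81 (J(W) = (-9)² = 81)
p(-108 - 1*312) - J(w) = -412 - 1*81 = -412 - 81 = -493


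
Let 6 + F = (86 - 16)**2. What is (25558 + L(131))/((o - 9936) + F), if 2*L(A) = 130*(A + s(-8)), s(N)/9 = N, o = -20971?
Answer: -2261/2001 ≈ -1.1299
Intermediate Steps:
s(N) = 9*N
L(A) = -4680 + 65*A (L(A) = (130*(A + 9*(-8)))/2 = (130*(A - 72))/2 = (130*(-72 + A))/2 = (-9360 + 130*A)/2 = -4680 + 65*A)
F = 4894 (F = -6 + (86 - 16)**2 = -6 + 70**2 = -6 + 4900 = 4894)
(25558 + L(131))/((o - 9936) + F) = (25558 + (-4680 + 65*131))/((-20971 - 9936) + 4894) = (25558 + (-4680 + 8515))/(-30907 + 4894) = (25558 + 3835)/(-26013) = 29393*(-1/26013) = -2261/2001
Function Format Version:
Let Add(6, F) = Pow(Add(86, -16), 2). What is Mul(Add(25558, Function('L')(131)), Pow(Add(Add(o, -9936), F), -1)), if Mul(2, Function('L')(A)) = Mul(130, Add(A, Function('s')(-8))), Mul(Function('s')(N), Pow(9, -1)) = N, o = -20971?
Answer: Rational(-2261, 2001) ≈ -1.1299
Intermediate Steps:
Function('s')(N) = Mul(9, N)
Function('L')(A) = Add(-4680, Mul(65, A)) (Function('L')(A) = Mul(Rational(1, 2), Mul(130, Add(A, Mul(9, -8)))) = Mul(Rational(1, 2), Mul(130, Add(A, -72))) = Mul(Rational(1, 2), Mul(130, Add(-72, A))) = Mul(Rational(1, 2), Add(-9360, Mul(130, A))) = Add(-4680, Mul(65, A)))
F = 4894 (F = Add(-6, Pow(Add(86, -16), 2)) = Add(-6, Pow(70, 2)) = Add(-6, 4900) = 4894)
Mul(Add(25558, Function('L')(131)), Pow(Add(Add(o, -9936), F), -1)) = Mul(Add(25558, Add(-4680, Mul(65, 131))), Pow(Add(Add(-20971, -9936), 4894), -1)) = Mul(Add(25558, Add(-4680, 8515)), Pow(Add(-30907, 4894), -1)) = Mul(Add(25558, 3835), Pow(-26013, -1)) = Mul(29393, Rational(-1, 26013)) = Rational(-2261, 2001)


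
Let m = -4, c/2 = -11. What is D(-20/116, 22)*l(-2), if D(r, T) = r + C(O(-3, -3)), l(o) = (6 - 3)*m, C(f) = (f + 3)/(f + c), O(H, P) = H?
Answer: 60/29 ≈ 2.0690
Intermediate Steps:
c = -22 (c = 2*(-11) = -22)
C(f) = (3 + f)/(-22 + f) (C(f) = (f + 3)/(f - 22) = (3 + f)/(-22 + f))
l(o) = -12 (l(o) = (6 - 3)*(-4) = 3*(-4) = -12)
D(r, T) = r (D(r, T) = r + (3 - 3)/(-22 - 3) = r + 0/(-25) = r - 1/25*0 = r + 0 = r)
D(-20/116, 22)*l(-2) = -20/116*(-12) = -20*1/116*(-12) = -5/29*(-12) = 60/29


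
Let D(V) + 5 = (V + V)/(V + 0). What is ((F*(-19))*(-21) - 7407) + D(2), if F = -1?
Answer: -7809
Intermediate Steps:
D(V) = -3 (D(V) = -5 + (V + V)/(V + 0) = -5 + (2*V)/V = -5 + 2 = -3)
((F*(-19))*(-21) - 7407) + D(2) = (-1*(-19)*(-21) - 7407) - 3 = (19*(-21) - 7407) - 3 = (-399 - 7407) - 3 = -7806 - 3 = -7809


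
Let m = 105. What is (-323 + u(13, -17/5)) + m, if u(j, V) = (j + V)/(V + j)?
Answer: -217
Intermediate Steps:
u(j, V) = 1 (u(j, V) = (V + j)/(V + j) = 1)
(-323 + u(13, -17/5)) + m = (-323 + 1) + 105 = -322 + 105 = -217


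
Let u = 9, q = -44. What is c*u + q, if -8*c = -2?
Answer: -167/4 ≈ -41.750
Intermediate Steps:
c = ¼ (c = -⅛*(-2) = ¼ ≈ 0.25000)
c*u + q = (¼)*9 - 44 = 9/4 - 44 = -167/4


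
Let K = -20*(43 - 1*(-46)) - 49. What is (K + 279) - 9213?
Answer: -10763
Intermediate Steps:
K = -1829 (K = -20*(43 + 46) - 49 = -20*89 - 49 = -1780 - 49 = -1829)
(K + 279) - 9213 = (-1829 + 279) - 9213 = -1550 - 9213 = -10763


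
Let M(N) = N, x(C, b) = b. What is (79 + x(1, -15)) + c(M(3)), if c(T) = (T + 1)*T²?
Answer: 100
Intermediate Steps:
c(T) = T²*(1 + T) (c(T) = (1 + T)*T² = T²*(1 + T))
(79 + x(1, -15)) + c(M(3)) = (79 - 15) + 3²*(1 + 3) = 64 + 9*4 = 64 + 36 = 100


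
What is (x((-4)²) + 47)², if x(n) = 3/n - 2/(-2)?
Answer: 594441/256 ≈ 2322.0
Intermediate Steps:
x(n) = 1 + 3/n (x(n) = 3/n - 2*(-½) = 3/n + 1 = 1 + 3/n)
(x((-4)²) + 47)² = ((3 + (-4)²)/((-4)²) + 47)² = ((3 + 16)/16 + 47)² = ((1/16)*19 + 47)² = (19/16 + 47)² = (771/16)² = 594441/256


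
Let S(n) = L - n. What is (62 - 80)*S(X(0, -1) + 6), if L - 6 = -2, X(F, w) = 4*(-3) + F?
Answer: -180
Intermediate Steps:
X(F, w) = -12 + F
L = 4 (L = 6 - 2 = 4)
S(n) = 4 - n
(62 - 80)*S(X(0, -1) + 6) = (62 - 80)*(4 - ((-12 + 0) + 6)) = -18*(4 - (-12 + 6)) = -18*(4 - 1*(-6)) = -18*(4 + 6) = -18*10 = -180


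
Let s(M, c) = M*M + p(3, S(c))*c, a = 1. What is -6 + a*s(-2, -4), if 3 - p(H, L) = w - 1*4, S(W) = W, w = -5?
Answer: -50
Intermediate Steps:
p(H, L) = 12 (p(H, L) = 3 - (-5 - 1*4) = 3 - (-5 - 4) = 3 - 1*(-9) = 3 + 9 = 12)
s(M, c) = M² + 12*c (s(M, c) = M*M + 12*c = M² + 12*c)
-6 + a*s(-2, -4) = -6 + 1*((-2)² + 12*(-4)) = -6 + 1*(4 - 48) = -6 + 1*(-44) = -6 - 44 = -50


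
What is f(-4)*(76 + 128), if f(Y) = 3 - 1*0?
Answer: 612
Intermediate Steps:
f(Y) = 3 (f(Y) = 3 + 0 = 3)
f(-4)*(76 + 128) = 3*(76 + 128) = 3*204 = 612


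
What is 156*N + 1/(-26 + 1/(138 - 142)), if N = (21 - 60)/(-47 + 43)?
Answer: 159701/105 ≈ 1521.0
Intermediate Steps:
N = 39/4 (N = -39/(-4) = -39*(-¼) = 39/4 ≈ 9.7500)
156*N + 1/(-26 + 1/(138 - 142)) = 156*(39/4) + 1/(-26 + 1/(138 - 142)) = 1521 + 1/(-26 + 1/(-4)) = 1521 + 1/(-26 - ¼) = 1521 + 1/(-105/4) = 1521 - 4/105 = 159701/105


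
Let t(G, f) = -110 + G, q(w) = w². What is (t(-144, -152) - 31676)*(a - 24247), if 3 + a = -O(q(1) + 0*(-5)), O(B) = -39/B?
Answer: 773057230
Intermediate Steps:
a = 36 (a = -3 - (-39)/(1² + 0*(-5)) = -3 - (-39)/(1 + 0) = -3 - (-39)/1 = -3 - (-39) = -3 - 1*(-39) = -3 + 39 = 36)
(t(-144, -152) - 31676)*(a - 24247) = ((-110 - 144) - 31676)*(36 - 24247) = (-254 - 31676)*(-24211) = -31930*(-24211) = 773057230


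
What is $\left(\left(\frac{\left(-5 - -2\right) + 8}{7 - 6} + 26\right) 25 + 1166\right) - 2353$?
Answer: $-412$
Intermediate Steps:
$\left(\left(\frac{\left(-5 - -2\right) + 8}{7 - 6} + 26\right) 25 + 1166\right) - 2353 = \left(\left(\frac{\left(-5 + 2\right) + 8}{1} + 26\right) 25 + 1166\right) - 2353 = \left(\left(\left(-3 + 8\right) 1 + 26\right) 25 + 1166\right) - 2353 = \left(\left(5 \cdot 1 + 26\right) 25 + 1166\right) - 2353 = \left(\left(5 + 26\right) 25 + 1166\right) - 2353 = \left(31 \cdot 25 + 1166\right) - 2353 = \left(775 + 1166\right) - 2353 = 1941 - 2353 = -412$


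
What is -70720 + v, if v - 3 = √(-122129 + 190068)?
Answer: -70717 + √67939 ≈ -70456.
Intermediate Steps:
v = 3 + √67939 (v = 3 + √(-122129 + 190068) = 3 + √67939 ≈ 263.65)
-70720 + v = -70720 + (3 + √67939) = -70717 + √67939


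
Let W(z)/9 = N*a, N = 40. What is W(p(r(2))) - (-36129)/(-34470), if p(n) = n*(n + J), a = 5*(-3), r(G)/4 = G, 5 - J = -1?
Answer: -62058043/11490 ≈ -5401.0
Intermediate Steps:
J = 6 (J = 5 - 1*(-1) = 5 + 1 = 6)
r(G) = 4*G
a = -15
p(n) = n*(6 + n) (p(n) = n*(n + 6) = n*(6 + n))
W(z) = -5400 (W(z) = 9*(40*(-15)) = 9*(-600) = -5400)
W(p(r(2))) - (-36129)/(-34470) = -5400 - (-36129)/(-34470) = -5400 - (-36129)*(-1)/34470 = -5400 - 1*12043/11490 = -5400 - 12043/11490 = -62058043/11490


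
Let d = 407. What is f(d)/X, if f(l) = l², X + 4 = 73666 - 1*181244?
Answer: -165649/107582 ≈ -1.5397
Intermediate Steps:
X = -107582 (X = -4 + (73666 - 1*181244) = -4 + (73666 - 181244) = -4 - 107578 = -107582)
f(d)/X = 407²/(-107582) = 165649*(-1/107582) = -165649/107582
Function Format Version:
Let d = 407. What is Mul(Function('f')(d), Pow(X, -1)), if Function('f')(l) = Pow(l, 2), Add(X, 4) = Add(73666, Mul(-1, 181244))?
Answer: Rational(-165649, 107582) ≈ -1.5397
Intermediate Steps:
X = -107582 (X = Add(-4, Add(73666, Mul(-1, 181244))) = Add(-4, Add(73666, -181244)) = Add(-4, -107578) = -107582)
Mul(Function('f')(d), Pow(X, -1)) = Mul(Pow(407, 2), Pow(-107582, -1)) = Mul(165649, Rational(-1, 107582)) = Rational(-165649, 107582)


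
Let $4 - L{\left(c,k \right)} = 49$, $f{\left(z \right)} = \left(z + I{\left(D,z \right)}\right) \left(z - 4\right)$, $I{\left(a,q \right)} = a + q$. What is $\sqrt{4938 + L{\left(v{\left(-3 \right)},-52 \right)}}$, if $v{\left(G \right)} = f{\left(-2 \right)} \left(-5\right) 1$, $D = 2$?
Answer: $\sqrt{4893} \approx 69.95$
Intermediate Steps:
$f{\left(z \right)} = \left(-4 + z\right) \left(2 + 2 z\right)$ ($f{\left(z \right)} = \left(z + \left(2 + z\right)\right) \left(z - 4\right) = \left(2 + 2 z\right) \left(-4 + z\right) = \left(-4 + z\right) \left(2 + 2 z\right)$)
$v{\left(G \right)} = -60$ ($v{\left(G \right)} = \left(-8 - -12 + 2 \left(-2\right)^{2}\right) \left(-5\right) 1 = \left(-8 + 12 + 2 \cdot 4\right) \left(-5\right) 1 = \left(-8 + 12 + 8\right) \left(-5\right) 1 = 12 \left(-5\right) 1 = \left(-60\right) 1 = -60$)
$L{\left(c,k \right)} = -45$ ($L{\left(c,k \right)} = 4 - 49 = -45$)
$\sqrt{4938 + L{\left(v{\left(-3 \right)},-52 \right)}} = \sqrt{4938 - 45} = \sqrt{4893}$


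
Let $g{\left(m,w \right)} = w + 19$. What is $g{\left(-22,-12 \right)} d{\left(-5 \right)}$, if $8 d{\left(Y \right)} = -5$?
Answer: $- \frac{35}{8} \approx -4.375$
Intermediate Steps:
$d{\left(Y \right)} = - \frac{5}{8}$ ($d{\left(Y \right)} = \frac{1}{8} \left(-5\right) = - \frac{5}{8}$)
$g{\left(m,w \right)} = 19 + w$
$g{\left(-22,-12 \right)} d{\left(-5 \right)} = \left(19 - 12\right) \left(- \frac{5}{8}\right) = 7 \left(- \frac{5}{8}\right) = - \frac{35}{8}$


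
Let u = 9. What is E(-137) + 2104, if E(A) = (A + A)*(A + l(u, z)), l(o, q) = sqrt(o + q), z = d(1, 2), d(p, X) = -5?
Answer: 39094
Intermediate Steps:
z = -5
E(A) = 2*A*(2 + A) (E(A) = (A + A)*(A + sqrt(9 - 5)) = (2*A)*(A + sqrt(4)) = (2*A)*(A + 2) = (2*A)*(2 + A) = 2*A*(2 + A))
E(-137) + 2104 = 2*(-137)*(2 - 137) + 2104 = 2*(-137)*(-135) + 2104 = 36990 + 2104 = 39094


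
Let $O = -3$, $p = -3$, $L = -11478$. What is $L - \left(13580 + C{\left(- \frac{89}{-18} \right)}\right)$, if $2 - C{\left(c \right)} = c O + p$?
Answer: $- \frac{150467}{6} \approx -25078.0$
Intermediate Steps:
$C{\left(c \right)} = 5 + 3 c$ ($C{\left(c \right)} = 2 - \left(c \left(-3\right) - 3\right) = 2 - \left(- 3 c - 3\right) = 2 - \left(-3 - 3 c\right) = 2 + \left(3 + 3 c\right) = 5 + 3 c$)
$L - \left(13580 + C{\left(- \frac{89}{-18} \right)}\right) = -11478 - \left(13585 + 3 \left(-89\right) \frac{1}{-18}\right) = -11478 - \left(13585 + 3 \left(-89\right) \left(- \frac{1}{18}\right)\right) = -11478 - \left(13585 + \frac{89}{6}\right) = -11478 - \frac{81599}{6} = - \frac{150467}{6}$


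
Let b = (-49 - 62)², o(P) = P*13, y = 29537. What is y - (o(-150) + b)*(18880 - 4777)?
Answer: -146232676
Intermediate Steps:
o(P) = 13*P
b = 12321 (b = (-111)² = 12321)
y - (o(-150) + b)*(18880 - 4777) = 29537 - (13*(-150) + 12321)*(18880 - 4777) = 29537 - (-1950 + 12321)*14103 = 29537 - 10371*14103 = 29537 - 1*146262213 = 29537 - 146262213 = -146232676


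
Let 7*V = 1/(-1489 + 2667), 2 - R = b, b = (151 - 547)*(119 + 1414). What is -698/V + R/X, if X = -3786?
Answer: -10895858779/1893 ≈ -5.7559e+6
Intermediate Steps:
b = -607068 (b = -396*1533 = -607068)
R = 607070 (R = 2 - 1*(-607068) = 2 + 607068 = 607070)
V = 1/8246 (V = 1/(7*(-1489 + 2667)) = (1/7)/1178 = (1/7)*(1/1178) = 1/8246 ≈ 0.00012127)
-698/V + R/X = -698/1/8246 + 607070/(-3786) = -698*8246 + 607070*(-1/3786) = -5755708 - 303535/1893 = -10895858779/1893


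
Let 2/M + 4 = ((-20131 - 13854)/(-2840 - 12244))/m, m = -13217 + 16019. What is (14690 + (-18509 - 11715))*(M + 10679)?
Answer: -28038248685623358/169027487 ≈ -1.6588e+8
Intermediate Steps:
m = 2802
M = -84530736/169027487 (M = 2/(-4 + ((-20131 - 13854)/(-2840 - 12244))/2802) = 2/(-4 - 33985/(-15084)*(1/2802)) = 2/(-4 - 33985*(-1/15084)*(1/2802)) = 2/(-4 + (33985/15084)*(1/2802)) = 2/(-4 + 33985/42265368) = 2/(-169027487/42265368) = 2*(-42265368/169027487) = -84530736/169027487 ≈ -0.50010)
(14690 + (-18509 - 11715))*(M + 10679) = (14690 + (-18509 - 11715))*(-84530736/169027487 + 10679) = (14690 - 30224)*(1804960002937/169027487) = -15534*1804960002937/169027487 = -28038248685623358/169027487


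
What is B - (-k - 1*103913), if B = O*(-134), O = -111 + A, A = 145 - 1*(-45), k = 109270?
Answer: 202597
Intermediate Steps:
A = 190 (A = 145 + 45 = 190)
O = 79 (O = -111 + 190 = 79)
B = -10586 (B = 79*(-134) = -10586)
B - (-k - 1*103913) = -10586 - (-1*109270 - 1*103913) = -10586 - (-109270 - 103913) = -10586 - 1*(-213183) = -10586 + 213183 = 202597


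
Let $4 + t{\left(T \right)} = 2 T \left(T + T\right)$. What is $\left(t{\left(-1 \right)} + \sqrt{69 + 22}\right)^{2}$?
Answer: $91$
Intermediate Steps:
$t{\left(T \right)} = -4 + 4 T^{2}$ ($t{\left(T \right)} = -4 + 2 T \left(T + T\right) = -4 + 2 T 2 T = -4 + 4 T^{2}$)
$\left(t{\left(-1 \right)} + \sqrt{69 + 22}\right)^{2} = \left(\left(-4 + 4 \left(-1\right)^{2}\right) + \sqrt{69 + 22}\right)^{2} = \left(\left(-4 + 4 \cdot 1\right) + \sqrt{91}\right)^{2} = \left(\left(-4 + 4\right) + \sqrt{91}\right)^{2} = \left(0 + \sqrt{91}\right)^{2} = \left(\sqrt{91}\right)^{2} = 91$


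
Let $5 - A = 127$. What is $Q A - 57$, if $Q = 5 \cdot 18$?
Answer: $-11037$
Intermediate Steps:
$Q = 90$
$A = -122$ ($A = 5 - 127 = -122$)
$Q A - 57 = 90 \left(-122\right) - 57 = -10980 - 57 = -11037$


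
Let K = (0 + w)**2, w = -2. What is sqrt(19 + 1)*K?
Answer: 8*sqrt(5) ≈ 17.889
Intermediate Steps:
K = 4 (K = (0 - 2)**2 = (-2)**2 = 4)
sqrt(19 + 1)*K = sqrt(19 + 1)*4 = sqrt(20)*4 = (2*sqrt(5))*4 = 8*sqrt(5)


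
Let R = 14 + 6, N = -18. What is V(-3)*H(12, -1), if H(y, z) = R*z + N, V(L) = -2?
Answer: 76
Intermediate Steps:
R = 20
H(y, z) = -18 + 20*z (H(y, z) = 20*z - 18 = -18 + 20*z)
V(-3)*H(12, -1) = -2*(-18 + 20*(-1)) = -2*(-18 - 20) = -2*(-38) = 76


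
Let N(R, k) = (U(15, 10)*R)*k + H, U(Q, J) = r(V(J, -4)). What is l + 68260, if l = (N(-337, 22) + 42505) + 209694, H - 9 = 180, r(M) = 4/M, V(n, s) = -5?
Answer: 1632896/5 ≈ 3.2658e+5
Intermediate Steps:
H = 189 (H = 9 + 180 = 189)
U(Q, J) = -⅘ (U(Q, J) = 4/(-5) = 4*(-⅕) = -⅘)
N(R, k) = 189 - 4*R*k/5 (N(R, k) = (-4*R/5)*k + 189 = -4*R*k/5 + 189 = 189 - 4*R*k/5)
l = 1291596/5 (l = ((189 - ⅘*(-337)*22) + 42505) + 209694 = ((189 + 29656/5) + 42505) + 209694 = (30601/5 + 42505) + 209694 = 243126/5 + 209694 = 1291596/5 ≈ 2.5832e+5)
l + 68260 = 1291596/5 + 68260 = 1632896/5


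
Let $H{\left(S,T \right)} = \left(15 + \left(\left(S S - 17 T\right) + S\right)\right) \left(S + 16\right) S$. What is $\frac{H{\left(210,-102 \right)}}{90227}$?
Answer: $\frac{2185960140}{90227} \approx 24227.0$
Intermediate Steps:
$H{\left(S,T \right)} = S \left(16 + S\right) \left(15 + S + S^{2} - 17 T\right)$ ($H{\left(S,T \right)} = \left(15 + \left(\left(S^{2} - 17 T\right) + S\right)\right) \left(16 + S\right) S = \left(15 + \left(S + S^{2} - 17 T\right)\right) \left(16 + S\right) S = \left(15 + S + S^{2} - 17 T\right) \left(16 + S\right) S = \left(16 + S\right) \left(15 + S + S^{2} - 17 T\right) S = S \left(16 + S\right) \left(15 + S + S^{2} - 17 T\right)$)
$\frac{H{\left(210,-102 \right)}}{90227} = \frac{210 \left(240 + 210^{3} - -27744 + 17 \cdot 210^{2} + 31 \cdot 210 - 3570 \left(-102\right)\right)}{90227} = 210 \left(240 + 9261000 + 27744 + 17 \cdot 44100 + 6510 + 364140\right) \frac{1}{90227} = 210 \left(240 + 9261000 + 27744 + 749700 + 6510 + 364140\right) \frac{1}{90227} = 210 \cdot 10409334 \cdot \frac{1}{90227} = 2185960140 \cdot \frac{1}{90227} = \frac{2185960140}{90227}$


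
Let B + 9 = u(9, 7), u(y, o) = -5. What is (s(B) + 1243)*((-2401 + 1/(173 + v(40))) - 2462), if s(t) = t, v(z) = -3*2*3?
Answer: -926375956/155 ≈ -5.9766e+6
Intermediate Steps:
v(z) = -18 (v(z) = -6*3 = -18)
B = -14 (B = -9 - 5 = -14)
(s(B) + 1243)*((-2401 + 1/(173 + v(40))) - 2462) = (-14 + 1243)*((-2401 + 1/(173 - 18)) - 2462) = 1229*((-2401 + 1/155) - 2462) = 1229*(-372154/155 - 2462) = 1229*(-753764/155) = -926375956/155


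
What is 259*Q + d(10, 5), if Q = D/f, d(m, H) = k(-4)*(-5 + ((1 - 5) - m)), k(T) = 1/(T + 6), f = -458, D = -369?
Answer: 45610/229 ≈ 199.17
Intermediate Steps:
k(T) = 1/(6 + T)
d(m, H) = -9/2 - m/2 (d(m, H) = (-5 + ((1 - 5) - m))/(6 - 4) = (-5 + (-4 - m))/2 = (-9 - m)/2 = -9/2 - m/2)
Q = 369/458 (Q = -369/(-458) = -369*(-1/458) = 369/458 ≈ 0.80568)
259*Q + d(10, 5) = 259*(369/458) + (-9/2 - 1/2*10) = 95571/458 + (-9/2 - 5) = 95571/458 - 19/2 = 45610/229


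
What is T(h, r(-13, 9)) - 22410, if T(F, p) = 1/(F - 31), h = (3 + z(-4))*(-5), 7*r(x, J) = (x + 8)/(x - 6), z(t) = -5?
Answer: -470611/21 ≈ -22410.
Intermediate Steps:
r(x, J) = (8 + x)/(7*(-6 + x)) (r(x, J) = ((x + 8)/(x - 6))/7 = ((8 + x)/(-6 + x))/7 = (8 + x)/(7*(-6 + x)))
h = 10 (h = (3 - 5)*(-5) = -2*(-5) = 10)
T(F, p) = 1/(-31 + F)
T(h, r(-13, 9)) - 22410 = 1/(-31 + 10) - 22410 = 1/(-21) - 22410 = -1/21 - 22410 = -470611/21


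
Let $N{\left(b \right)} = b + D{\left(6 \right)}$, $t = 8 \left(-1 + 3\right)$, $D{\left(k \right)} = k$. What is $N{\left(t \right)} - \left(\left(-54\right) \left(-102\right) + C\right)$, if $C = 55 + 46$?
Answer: $-5587$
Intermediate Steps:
$C = 101$
$t = 16$ ($t = 8 \cdot 2 = 16$)
$N{\left(b \right)} = 6 + b$ ($N{\left(b \right)} = b + 6 = 6 + b$)
$N{\left(t \right)} - \left(\left(-54\right) \left(-102\right) + C\right) = \left(6 + 16\right) - \left(\left(-54\right) \left(-102\right) + 101\right) = 22 - \left(5508 + 101\right) = 22 - 5609 = -5587$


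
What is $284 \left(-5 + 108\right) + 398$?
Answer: $29650$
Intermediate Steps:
$284 \left(-5 + 108\right) + 398 = 284 \cdot 103 + 398 = 29252 + 398 = 29650$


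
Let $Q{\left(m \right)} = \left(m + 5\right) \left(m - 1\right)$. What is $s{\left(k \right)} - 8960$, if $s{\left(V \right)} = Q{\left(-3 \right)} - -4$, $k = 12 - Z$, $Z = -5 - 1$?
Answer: $-8964$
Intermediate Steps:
$Q{\left(m \right)} = \left(-1 + m\right) \left(5 + m\right)$ ($Q{\left(m \right)} = \left(5 + m\right) \left(-1 + m\right) = \left(-1 + m\right) \left(5 + m\right)$)
$Z = -6$ ($Z = -5 - 1 = -6$)
$k = 18$ ($k = 12 - -6 = 12 + 6 = 18$)
$s{\left(V \right)} = -4$ ($s{\left(V \right)} = \left(-5 + \left(-3\right)^{2} + 4 \left(-3\right)\right) - -4 = \left(-5 + 9 - 12\right) + 4 = -8 + 4 = -4$)
$s{\left(k \right)} - 8960 = -4 - 8960 = -8964$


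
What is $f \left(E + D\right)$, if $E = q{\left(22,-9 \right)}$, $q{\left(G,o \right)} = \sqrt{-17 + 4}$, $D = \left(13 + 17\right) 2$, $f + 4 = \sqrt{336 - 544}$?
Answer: $-292 + 236 i \sqrt{13} \approx -292.0 + 850.91 i$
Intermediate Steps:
$f = -4 + 4 i \sqrt{13}$ ($f = -4 + \sqrt{336 - 544} = -4 + \sqrt{-208} = -4 + 4 i \sqrt{13} \approx -4.0 + 14.422 i$)
$D = 60$ ($D = 30 \cdot 2 = 60$)
$q{\left(G,o \right)} = i \sqrt{13}$ ($q{\left(G,o \right)} = \sqrt{-13} = i \sqrt{13}$)
$E = i \sqrt{13} \approx 3.6056 i$
$f \left(E + D\right) = \left(-4 + 4 i \sqrt{13}\right) \left(i \sqrt{13} + 60\right) = \left(-4 + 4 i \sqrt{13}\right) \left(60 + i \sqrt{13}\right)$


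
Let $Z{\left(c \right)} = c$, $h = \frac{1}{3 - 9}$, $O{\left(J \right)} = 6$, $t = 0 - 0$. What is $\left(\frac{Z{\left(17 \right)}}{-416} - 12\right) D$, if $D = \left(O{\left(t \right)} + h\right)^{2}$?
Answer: $- \frac{6136025}{14976} \approx -409.72$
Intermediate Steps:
$t = 0$ ($t = 0 + 0 = 0$)
$h = - \frac{1}{6}$ ($h = \frac{1}{-6} = - \frac{1}{6} \approx -0.16667$)
$D = \frac{1225}{36}$ ($D = \left(6 - \frac{1}{6}\right)^{2} = \left(\frac{35}{6}\right)^{2} = \frac{1225}{36} \approx 34.028$)
$\left(\frac{Z{\left(17 \right)}}{-416} - 12\right) D = \left(\frac{17}{-416} - 12\right) \frac{1225}{36} = \left(17 \left(- \frac{1}{416}\right) - 12\right) \frac{1225}{36} = \left(- \frac{17}{416} - 12\right) \frac{1225}{36} = \left(- \frac{5009}{416}\right) \frac{1225}{36} = - \frac{6136025}{14976}$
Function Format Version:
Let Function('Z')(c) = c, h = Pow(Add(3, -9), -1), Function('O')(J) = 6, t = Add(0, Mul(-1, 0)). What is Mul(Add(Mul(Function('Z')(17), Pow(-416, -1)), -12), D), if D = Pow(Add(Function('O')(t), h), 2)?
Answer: Rational(-6136025, 14976) ≈ -409.72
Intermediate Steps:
t = 0 (t = Add(0, 0) = 0)
h = Rational(-1, 6) (h = Pow(-6, -1) = Rational(-1, 6) ≈ -0.16667)
D = Rational(1225, 36) (D = Pow(Add(6, Rational(-1, 6)), 2) = Pow(Rational(35, 6), 2) = Rational(1225, 36) ≈ 34.028)
Mul(Add(Mul(Function('Z')(17), Pow(-416, -1)), -12), D) = Mul(Add(Mul(17, Pow(-416, -1)), -12), Rational(1225, 36)) = Mul(Add(Mul(17, Rational(-1, 416)), -12), Rational(1225, 36)) = Mul(Add(Rational(-17, 416), -12), Rational(1225, 36)) = Mul(Rational(-5009, 416), Rational(1225, 36)) = Rational(-6136025, 14976)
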